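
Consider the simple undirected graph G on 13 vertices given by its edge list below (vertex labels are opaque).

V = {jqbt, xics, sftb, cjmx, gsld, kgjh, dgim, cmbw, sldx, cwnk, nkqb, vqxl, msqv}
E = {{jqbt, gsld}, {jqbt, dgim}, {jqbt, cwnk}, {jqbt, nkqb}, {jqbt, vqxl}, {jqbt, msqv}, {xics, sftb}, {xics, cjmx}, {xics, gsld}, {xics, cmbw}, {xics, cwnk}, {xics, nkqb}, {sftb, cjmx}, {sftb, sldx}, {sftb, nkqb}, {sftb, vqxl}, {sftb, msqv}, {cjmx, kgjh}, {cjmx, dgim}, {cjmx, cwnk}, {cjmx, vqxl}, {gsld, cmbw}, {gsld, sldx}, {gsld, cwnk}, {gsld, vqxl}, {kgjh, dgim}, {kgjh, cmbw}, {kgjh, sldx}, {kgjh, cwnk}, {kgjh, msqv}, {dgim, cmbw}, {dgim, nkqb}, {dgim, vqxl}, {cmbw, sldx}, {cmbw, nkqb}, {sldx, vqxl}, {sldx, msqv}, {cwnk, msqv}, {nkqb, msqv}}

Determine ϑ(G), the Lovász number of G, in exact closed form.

deg(dgim) = 6; N(dgim) = {jqbt, cjmx, kgjh, cmbw, nkqb, vqxl}.
Vertex nkqb has 6 neighbors: jqbt, xics, sftb, dgim, cmbw, msqv.
N(sftb) = {xics, cjmx, sldx, nkqb, vqxl, msqv}, |N(sftb)| = 6.
deg(gsld) = 6; N(gsld) = {jqbt, xics, cmbw, sldx, cwnk, vqxl}.
Every vertex has degree 6 (N=13); Paley(13): SR with (k,λ,μ)=(6,2,3).
The 3 distinct eigenvalues: [6.0, 1.30278, -2.30278].
ϑ = −N·λ_min/(λ_max−λ_min) = −13·(-sqrt(13)/2 - 1/2)/(6−(-sqrt(13)/2 - 1/2)) = sqrt(13).
Numerically 3.6055513.

sqrt(13)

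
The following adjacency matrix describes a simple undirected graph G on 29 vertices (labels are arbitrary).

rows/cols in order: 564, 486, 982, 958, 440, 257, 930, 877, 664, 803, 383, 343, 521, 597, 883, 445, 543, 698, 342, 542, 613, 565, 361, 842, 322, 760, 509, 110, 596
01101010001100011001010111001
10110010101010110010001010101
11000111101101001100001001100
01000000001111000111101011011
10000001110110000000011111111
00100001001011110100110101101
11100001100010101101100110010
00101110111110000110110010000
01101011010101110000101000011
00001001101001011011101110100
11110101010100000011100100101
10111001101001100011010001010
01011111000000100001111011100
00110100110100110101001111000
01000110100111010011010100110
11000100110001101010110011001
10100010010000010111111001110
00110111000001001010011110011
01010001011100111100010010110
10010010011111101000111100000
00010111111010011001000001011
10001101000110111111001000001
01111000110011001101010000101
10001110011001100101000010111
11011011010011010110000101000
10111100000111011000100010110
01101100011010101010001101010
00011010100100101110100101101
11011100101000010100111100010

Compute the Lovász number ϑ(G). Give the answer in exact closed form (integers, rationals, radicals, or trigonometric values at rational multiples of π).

sqrt(29)

Vertex 361 has 14 neighbors: 486, 982, 958, 440, 664, 803, 521, 597, 543, 698, 542, 565, 509, 596.
N(521) = {486, 958, 440, 257, 930, 877, 883, 542, 613, 565, 361, 322, 760, 509}, |N(521)| = 14.
deg(342) = 14; N(342) = {486, 958, 877, 803, 383, 343, 883, 445, 543, 698, 565, 322, 509, 110}.
N(596) = {564, 486, 958, 440, 257, 664, 383, 445, 698, 613, 565, 361, 842, 110}, |N(596)| = 14.
14-regular, N=29; SR(29,14,6,7) — a Paley graph.
spec(A) ≈ [14.0, 2.193, -3.193] (distinct, 3 d.p.).
Lovász (edge-transitive): ϑ = −29·(-sqrt(29)/2 - 1/2)/((14)−(-sqrt(29)/2 - 1/2)) = sqrt(29).
≈ 5.385165 (to 6 d.p.).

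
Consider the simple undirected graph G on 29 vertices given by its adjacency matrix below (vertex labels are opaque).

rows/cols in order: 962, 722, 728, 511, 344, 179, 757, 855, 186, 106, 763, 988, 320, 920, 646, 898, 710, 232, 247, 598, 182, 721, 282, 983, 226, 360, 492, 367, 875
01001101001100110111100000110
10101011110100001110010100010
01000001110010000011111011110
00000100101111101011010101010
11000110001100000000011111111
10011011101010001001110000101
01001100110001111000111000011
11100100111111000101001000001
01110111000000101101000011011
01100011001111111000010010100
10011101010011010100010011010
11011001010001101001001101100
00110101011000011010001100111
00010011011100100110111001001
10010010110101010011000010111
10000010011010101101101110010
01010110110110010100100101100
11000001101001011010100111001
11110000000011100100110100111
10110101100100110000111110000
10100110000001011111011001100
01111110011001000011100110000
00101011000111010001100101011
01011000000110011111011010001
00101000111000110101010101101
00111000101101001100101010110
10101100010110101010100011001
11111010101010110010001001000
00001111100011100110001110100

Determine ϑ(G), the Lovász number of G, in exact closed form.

sqrt(29)

Vertex 106 has 14 neighbors: 722, 728, 757, 855, 763, 988, 320, 920, 646, 898, 710, 721, 226, 492.
Vertex 320 has 14 neighbors: 728, 511, 179, 855, 106, 763, 898, 710, 247, 282, 983, 492, 367, 875.
Vertex 344 has 14 neighbors: 962, 722, 179, 757, 763, 988, 721, 282, 983, 226, 360, 492, 367, 875.
N(710) = {722, 511, 179, 757, 186, 106, 988, 320, 898, 232, 182, 983, 360, 492}, |N(710)| = 14.
29-vertex 14-regular graph: Paley(29): SR with (k,λ,μ)=(14,6,7).
A has 3 distinct eigenvalues ≈ [14.0, 2.1926, -3.1926].
Lovász (edge-transitive): ϑ = −29·(-sqrt(29)/2 - 1/2)/((14)−(-sqrt(29)/2 - 1/2)) = sqrt(29).
ϑ(G) ≈ 5.385165.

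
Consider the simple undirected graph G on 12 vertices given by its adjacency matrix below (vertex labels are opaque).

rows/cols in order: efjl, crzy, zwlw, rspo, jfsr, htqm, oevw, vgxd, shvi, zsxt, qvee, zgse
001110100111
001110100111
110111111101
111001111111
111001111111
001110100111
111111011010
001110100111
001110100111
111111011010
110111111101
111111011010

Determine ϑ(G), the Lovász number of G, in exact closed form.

Vertex shvi has 7 neighbors: zwlw, rspo, jfsr, oevw, zsxt, qvee, zgse.
Vertex jfsr has 10 neighbors: efjl, crzy, zwlw, htqm, oevw, vgxd, shvi, zsxt, qvee, zgse.
deg(rspo) = 10; N(rspo) = {efjl, crzy, zwlw, htqm, oevw, vgxd, shvi, zsxt, qvee, zgse}.
deg(crzy) = 7; N(crzy) = {zwlw, rspo, jfsr, oevw, zsxt, qvee, zgse}.
4 parts of sizes [5, 3, 2, 2]; α(G) = 5 = ϑ (perfect).
Numerically 5.00000.
Lovász sandwich 5 ≤ 5 ≤ 5: collapsed.

5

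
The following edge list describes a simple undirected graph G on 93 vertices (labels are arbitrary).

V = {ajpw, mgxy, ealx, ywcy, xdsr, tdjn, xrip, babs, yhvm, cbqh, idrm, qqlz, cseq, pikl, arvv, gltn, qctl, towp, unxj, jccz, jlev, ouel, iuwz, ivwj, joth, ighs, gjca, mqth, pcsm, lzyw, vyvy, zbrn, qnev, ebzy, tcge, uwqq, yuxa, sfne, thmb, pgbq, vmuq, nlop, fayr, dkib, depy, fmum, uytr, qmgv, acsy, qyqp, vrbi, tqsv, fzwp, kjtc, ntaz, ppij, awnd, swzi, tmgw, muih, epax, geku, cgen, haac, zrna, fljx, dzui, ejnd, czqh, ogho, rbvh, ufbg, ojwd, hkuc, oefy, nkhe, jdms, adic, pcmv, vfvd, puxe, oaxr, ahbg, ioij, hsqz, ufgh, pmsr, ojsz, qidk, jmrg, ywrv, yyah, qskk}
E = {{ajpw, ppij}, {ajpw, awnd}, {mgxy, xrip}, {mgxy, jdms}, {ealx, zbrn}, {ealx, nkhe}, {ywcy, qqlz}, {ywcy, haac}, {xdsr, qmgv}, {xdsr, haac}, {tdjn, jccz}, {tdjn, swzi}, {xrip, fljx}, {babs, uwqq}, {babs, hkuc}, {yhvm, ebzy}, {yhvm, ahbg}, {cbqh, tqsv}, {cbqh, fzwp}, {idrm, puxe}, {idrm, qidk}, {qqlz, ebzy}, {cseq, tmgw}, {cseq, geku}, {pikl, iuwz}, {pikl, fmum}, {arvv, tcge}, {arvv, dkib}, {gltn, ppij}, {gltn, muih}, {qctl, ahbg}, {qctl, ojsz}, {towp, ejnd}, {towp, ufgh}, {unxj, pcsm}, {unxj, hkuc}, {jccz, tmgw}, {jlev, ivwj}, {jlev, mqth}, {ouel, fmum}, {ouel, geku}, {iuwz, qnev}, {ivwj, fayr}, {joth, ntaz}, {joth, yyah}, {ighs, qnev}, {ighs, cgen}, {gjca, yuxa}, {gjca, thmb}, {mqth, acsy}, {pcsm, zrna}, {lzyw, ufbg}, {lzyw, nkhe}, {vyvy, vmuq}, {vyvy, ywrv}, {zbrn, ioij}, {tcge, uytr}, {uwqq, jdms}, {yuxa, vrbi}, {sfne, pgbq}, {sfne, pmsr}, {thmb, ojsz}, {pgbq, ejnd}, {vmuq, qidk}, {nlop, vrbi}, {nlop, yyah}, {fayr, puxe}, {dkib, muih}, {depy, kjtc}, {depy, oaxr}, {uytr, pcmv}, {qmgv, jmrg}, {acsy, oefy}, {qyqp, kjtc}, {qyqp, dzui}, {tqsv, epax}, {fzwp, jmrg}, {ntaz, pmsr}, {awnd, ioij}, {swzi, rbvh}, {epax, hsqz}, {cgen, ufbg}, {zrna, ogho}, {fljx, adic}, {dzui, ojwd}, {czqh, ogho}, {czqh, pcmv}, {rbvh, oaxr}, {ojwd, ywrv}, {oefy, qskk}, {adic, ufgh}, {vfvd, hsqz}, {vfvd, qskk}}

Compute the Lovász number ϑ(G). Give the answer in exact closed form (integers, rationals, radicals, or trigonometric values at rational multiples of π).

93*cos(pi/93)/(cos(pi/93) + 1)

deg(ouel) = 2; N(ouel) = {fmum, geku}.
N(unxj) = {pcsm, hkuc}, |N(unxj)| = 2.
deg(jdms) = 2; N(jdms) = {mgxy, uwqq}.
Vertex qmgv has 2 neighbors: xdsr, jmrg.
93-vertex 2-regular graph: the odd cycle C_{93}.
spec(A) ≈ [2.0, 1.995437, 1.98177, 1.95906, 1.927411, 1.886968, 1.837916, 1.780477, 1.714914, 1.641527, 1.56065, 1.472651, 1.377934, 1.276929, 1.170098, 1.057928, 0.940931, 0.819641, 0.694611, 0.566411, 0.435627, 0.302856, 0.168702, 0.033779, -0.101298, -0.235913, -0.369452, -0.501305, -0.630871, -0.757558, -0.880788, -1.0, -1.114649, -1.224212, -1.328189, -1.426106, -1.517516, -1.602002, -1.679179, -1.748693, -1.810229, -1.863505, -1.908279, -1.944345, -1.97154, -1.989739, -1.998859] (distinct, 6 d.p.).
Lovász: ϑ = −93(-2*cos(pi/93))/(2+-(-1)*2*cos(pi/93)) = 93*cos(pi/93)/(cos(pi/93) + 1).
= 46.486732… (decimal).
Sandwich: α(G)=46 ≤ ϑ(G)=93*cos(pi/93)/(cos(pi/93) + 1) ≤ χ(Ḡ)=47 (both strict).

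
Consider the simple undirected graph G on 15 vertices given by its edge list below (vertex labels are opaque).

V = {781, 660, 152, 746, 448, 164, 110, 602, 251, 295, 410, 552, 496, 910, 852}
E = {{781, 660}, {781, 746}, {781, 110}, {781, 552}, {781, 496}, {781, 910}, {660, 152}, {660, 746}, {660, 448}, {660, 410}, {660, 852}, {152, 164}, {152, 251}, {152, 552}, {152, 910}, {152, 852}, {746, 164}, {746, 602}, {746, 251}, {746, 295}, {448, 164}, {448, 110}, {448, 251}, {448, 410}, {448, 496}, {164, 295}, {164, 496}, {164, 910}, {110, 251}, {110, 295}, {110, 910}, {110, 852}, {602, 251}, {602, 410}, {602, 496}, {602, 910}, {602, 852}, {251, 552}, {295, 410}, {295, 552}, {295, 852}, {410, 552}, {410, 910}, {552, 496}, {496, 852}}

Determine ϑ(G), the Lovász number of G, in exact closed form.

deg(251) = 6; N(251) = {152, 746, 448, 110, 602, 552}.
Vertex 152 has 6 neighbors: 660, 164, 251, 552, 910, 852.
Vertex 910 has 6 neighbors: 781, 152, 164, 110, 602, 410.
Vertex 781 has 6 neighbors: 660, 746, 110, 552, 496, 910.
Regular of degree 6 on 15 vertices: Kneser-type, 2-subsets of [6].
A has 3 distinct eigenvalues ≈ [6.0, 1.0, -3.0].
Lovász: ϑ = −15(-3)/(6+-1*(-3)) = 5.
= 5.000000… (decimal).

5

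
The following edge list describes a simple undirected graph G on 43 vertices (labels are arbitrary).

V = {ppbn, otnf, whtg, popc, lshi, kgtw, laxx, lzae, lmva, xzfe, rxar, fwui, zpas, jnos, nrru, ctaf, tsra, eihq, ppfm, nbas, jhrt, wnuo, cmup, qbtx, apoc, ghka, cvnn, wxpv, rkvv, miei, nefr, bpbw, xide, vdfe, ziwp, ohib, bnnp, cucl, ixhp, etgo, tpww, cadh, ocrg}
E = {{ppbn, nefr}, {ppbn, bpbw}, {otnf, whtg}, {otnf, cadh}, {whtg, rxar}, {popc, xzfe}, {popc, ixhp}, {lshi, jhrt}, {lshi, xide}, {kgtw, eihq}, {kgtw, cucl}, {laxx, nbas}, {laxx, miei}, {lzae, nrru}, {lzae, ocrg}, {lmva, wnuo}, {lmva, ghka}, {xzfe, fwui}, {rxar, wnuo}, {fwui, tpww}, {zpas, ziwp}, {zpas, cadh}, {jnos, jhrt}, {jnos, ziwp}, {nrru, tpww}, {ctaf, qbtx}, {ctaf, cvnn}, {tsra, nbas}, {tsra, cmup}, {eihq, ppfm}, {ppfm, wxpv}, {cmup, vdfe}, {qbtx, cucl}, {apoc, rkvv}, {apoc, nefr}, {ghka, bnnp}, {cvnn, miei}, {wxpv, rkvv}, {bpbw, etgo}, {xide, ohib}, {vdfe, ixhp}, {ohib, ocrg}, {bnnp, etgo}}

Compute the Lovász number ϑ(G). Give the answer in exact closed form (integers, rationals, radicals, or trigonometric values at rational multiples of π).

N(vdfe) = {cmup, ixhp}, |N(vdfe)| = 2.
Vertex otnf has 2 neighbors: whtg, cadh.
Vertex etgo has 2 neighbors: bpbw, bnnp.
Vertex xzfe has 2 neighbors: popc, fwui.
G on 43 vertices is 2-regular; connected 2-regular on 43 ⇒ C_{43}.
A has 22 distinct eigenvalues ≈ [2.0, 1.9787, 1.9152, 1.8109, 1.668, 1.4895, 1.2793, 1.0419, 0.7822, 0.5059, 0.2187, -0.073, -0.3633, -0.6458, -0.9145, -1.1637, -1.3881, -1.583, -1.7441, -1.868, -1.9522, -1.9947].
ϑ = −N·λ_min/(λ_max−λ_min) = −43·(-2*cos(pi/43))/(2−(-2*cos(pi/43))) = 43*cos(pi/43)/(cos(pi/43) + 1).
ϑ(G) ≈ 21.47128.
Sandwich: α(G)=21 ≤ ϑ(G)=43*cos(pi/43)/(cos(pi/43) + 1) ≤ χ(Ḡ)=22 (both strict).

43*cos(pi/43)/(cos(pi/43) + 1)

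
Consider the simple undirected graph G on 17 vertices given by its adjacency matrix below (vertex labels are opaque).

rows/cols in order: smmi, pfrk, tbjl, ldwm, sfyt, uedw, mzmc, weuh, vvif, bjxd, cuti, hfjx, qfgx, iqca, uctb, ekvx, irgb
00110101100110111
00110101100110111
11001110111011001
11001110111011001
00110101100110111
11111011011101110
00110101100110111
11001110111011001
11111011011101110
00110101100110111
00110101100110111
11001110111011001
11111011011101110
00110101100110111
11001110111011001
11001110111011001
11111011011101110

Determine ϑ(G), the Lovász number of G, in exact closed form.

N(weuh) = {smmi, pfrk, sfyt, uedw, mzmc, vvif, bjxd, cuti, qfgx, iqca, irgb}, |N(weuh)| = 11.
Vertex ekvx has 11 neighbors: smmi, pfrk, sfyt, uedw, mzmc, vvif, bjxd, cuti, qfgx, iqca, irgb.
Vertex uctb has 11 neighbors: smmi, pfrk, sfyt, uedw, mzmc, vvif, bjxd, cuti, qfgx, iqca, irgb.
deg(qfgx) = 13; N(qfgx) = {smmi, pfrk, tbjl, ldwm, sfyt, mzmc, weuh, bjxd, cuti, hfjx, iqca, uctb, ekvx}.
K_{7,6,4} (perfect); ϑ(G) = α(G) = max{7,6,4} = 7.
Numerically 7.00000.
7 ≤ 7 ≤ 7: collapsed.

7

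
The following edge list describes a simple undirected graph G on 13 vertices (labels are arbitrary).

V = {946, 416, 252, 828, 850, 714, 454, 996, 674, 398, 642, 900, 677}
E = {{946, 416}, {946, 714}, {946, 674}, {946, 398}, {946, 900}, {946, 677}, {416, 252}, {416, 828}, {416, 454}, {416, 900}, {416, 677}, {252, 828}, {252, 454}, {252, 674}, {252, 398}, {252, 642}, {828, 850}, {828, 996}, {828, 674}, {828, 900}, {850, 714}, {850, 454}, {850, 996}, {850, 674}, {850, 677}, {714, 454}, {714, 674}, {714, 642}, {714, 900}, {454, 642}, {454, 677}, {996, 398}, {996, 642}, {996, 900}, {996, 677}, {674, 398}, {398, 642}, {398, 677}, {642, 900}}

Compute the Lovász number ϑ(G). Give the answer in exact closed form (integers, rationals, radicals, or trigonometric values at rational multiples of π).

deg(828) = 6; N(828) = {416, 252, 850, 996, 674, 900}.
deg(454) = 6; N(454) = {416, 252, 850, 714, 642, 677}.
deg(996) = 6; N(996) = {828, 850, 398, 642, 900, 677}.
deg(398) = 6; N(398) = {946, 252, 996, 674, 642, 677}.
13-vertex 6-regular graph: Paley(13): SR with (k,λ,μ)=(6,2,3).
The 3 distinct eigenvalues: [6.0, 1.30278, -2.30278].
−13·(-sqrt(13)/2 - 1/2) / ((6)−(-sqrt(13)/2 - 1/2)) = sqrt(13) = ϑ(G).
= 3.60555… (decimal).

sqrt(13)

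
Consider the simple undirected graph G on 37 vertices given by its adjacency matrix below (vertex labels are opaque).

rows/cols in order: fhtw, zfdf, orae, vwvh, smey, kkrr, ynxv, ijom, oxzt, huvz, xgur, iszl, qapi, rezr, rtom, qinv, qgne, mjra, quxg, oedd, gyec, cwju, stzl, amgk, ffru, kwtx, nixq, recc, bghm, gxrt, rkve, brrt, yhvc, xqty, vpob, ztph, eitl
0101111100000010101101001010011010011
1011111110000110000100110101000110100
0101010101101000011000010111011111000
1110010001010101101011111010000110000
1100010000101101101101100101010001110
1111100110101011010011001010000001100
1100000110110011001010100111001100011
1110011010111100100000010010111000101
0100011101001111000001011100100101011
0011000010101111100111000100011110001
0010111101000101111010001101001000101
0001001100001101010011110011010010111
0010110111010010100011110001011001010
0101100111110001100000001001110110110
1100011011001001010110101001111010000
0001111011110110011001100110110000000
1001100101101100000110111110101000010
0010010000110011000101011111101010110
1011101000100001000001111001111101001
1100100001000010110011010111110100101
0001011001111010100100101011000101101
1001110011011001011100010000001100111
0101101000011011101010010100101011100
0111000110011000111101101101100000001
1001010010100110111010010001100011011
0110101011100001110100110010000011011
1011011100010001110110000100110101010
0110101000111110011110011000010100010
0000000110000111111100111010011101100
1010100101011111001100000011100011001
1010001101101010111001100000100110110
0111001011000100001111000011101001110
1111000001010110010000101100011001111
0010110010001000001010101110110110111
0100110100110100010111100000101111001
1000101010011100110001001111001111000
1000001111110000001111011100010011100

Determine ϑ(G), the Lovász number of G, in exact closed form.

N(vwvh) = {fhtw, zfdf, orae, kkrr, huvz, iszl, rezr, qinv, qgne, quxg, gyec, cwju, stzl, amgk, ffru, nixq, brrt, yhvc}, |N(vwvh)| = 18.
Vertex rkve has 18 neighbors: fhtw, orae, ynxv, ijom, huvz, xgur, qapi, rtom, qgne, mjra, quxg, cwju, stzl, bghm, brrt, yhvc, vpob, ztph.
deg(huvz) = 18; N(huvz) = {orae, vwvh, oxzt, xgur, qapi, rezr, rtom, qinv, qgne, oedd, gyec, cwju, kwtx, gxrt, rkve, brrt, yhvc, eitl}.
deg(xqty) = 18; N(xqty) = {orae, smey, kkrr, oxzt, qapi, quxg, gyec, stzl, ffru, kwtx, nixq, bghm, gxrt, brrt, yhvc, vpob, ztph, eitl}.
37-vertex 18-regular graph: SR(37,18,8,9) — a Paley graph.
The 3 distinct eigenvalues: [18.0, 2.541381, -3.541381].
λ_max=18, λ_min=-sqrt(37)/2 - 1/2; ϑ = −37·λ_min/(λ_max−λ_min) = sqrt(37).
Numerically 6.082762530.

sqrt(37)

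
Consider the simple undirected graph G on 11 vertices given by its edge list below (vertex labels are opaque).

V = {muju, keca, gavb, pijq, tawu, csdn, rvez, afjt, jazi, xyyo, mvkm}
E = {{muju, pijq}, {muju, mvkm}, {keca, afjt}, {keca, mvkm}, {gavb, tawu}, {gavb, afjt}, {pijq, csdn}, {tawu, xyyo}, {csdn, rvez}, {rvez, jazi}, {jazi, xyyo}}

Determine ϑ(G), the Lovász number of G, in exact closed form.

Vertex muju has 2 neighbors: pijq, mvkm.
Vertex csdn has 2 neighbors: pijq, rvez.
Vertex afjt has 2 neighbors: keca, gavb.
deg(keca) = 2; N(keca) = {afjt, mvkm}.
G on 11 vertices is 2-regular; connected 2-regular on 11 ⇒ C_{11}.
spec(A) ≈ [2.0, 1.6825, 0.8308, -0.2846, -1.3097, -1.919] (distinct, 4 d.p.).
Lovász (edge-transitive): ϑ = −11·(-2*cos(pi/11))/((2)−(-2*cos(pi/11))) = 11*cos(pi/11)/(cos(pi/11) + 1).
ϑ(G) ≈ 5.386303.
α=5, χ(Ḡ)=6; ϑ=11*cos(pi/11)/(cos(pi/11) + 1) lies between (both strict).

11*cos(pi/11)/(cos(pi/11) + 1)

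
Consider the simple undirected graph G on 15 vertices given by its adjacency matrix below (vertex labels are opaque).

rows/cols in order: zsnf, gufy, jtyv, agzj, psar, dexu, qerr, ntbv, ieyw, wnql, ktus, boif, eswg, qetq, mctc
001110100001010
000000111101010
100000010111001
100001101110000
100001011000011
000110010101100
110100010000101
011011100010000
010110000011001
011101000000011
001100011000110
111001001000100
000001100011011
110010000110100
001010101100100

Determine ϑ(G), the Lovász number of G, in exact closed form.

Vertex dexu has 6 neighbors: agzj, psar, ntbv, wnql, boif, eswg.
deg(agzj) = 6; N(agzj) = {zsnf, dexu, qerr, ieyw, wnql, ktus}.
deg(jtyv) = 6; N(jtyv) = {zsnf, ntbv, wnql, ktus, boif, mctc}.
deg(gufy) = 6; N(gufy) = {qerr, ntbv, ieyw, wnql, boif, qetq}.
6-regular, N=15; this is K(6,2), the Kneser graph.
Distinct eigenvalues (to 5 d.p.): [6.0, 1.0, -3.0].
Lovász (edge-transitive): ϑ = −15·(-3)/((6)−(-3)) = 5.
Numerically 5.00000.

5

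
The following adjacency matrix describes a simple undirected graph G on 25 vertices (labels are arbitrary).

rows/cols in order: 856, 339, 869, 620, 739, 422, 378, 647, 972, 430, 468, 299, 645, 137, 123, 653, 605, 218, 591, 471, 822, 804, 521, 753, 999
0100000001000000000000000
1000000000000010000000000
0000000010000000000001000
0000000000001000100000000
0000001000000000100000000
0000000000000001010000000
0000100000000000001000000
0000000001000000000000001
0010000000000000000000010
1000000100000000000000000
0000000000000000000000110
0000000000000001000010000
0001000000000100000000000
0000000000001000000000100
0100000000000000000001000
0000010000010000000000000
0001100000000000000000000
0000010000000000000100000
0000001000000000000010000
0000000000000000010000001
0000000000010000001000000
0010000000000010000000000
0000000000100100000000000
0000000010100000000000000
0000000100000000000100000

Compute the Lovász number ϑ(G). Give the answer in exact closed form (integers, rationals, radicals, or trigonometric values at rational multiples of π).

25*cos(pi/25)/(cos(pi/25) + 1)

Vertex 739 has 2 neighbors: 378, 605.
Vertex 856 has 2 neighbors: 339, 430.
N(822) = {299, 591}, |N(822)| = 2.
deg(339) = 2; N(339) = {856, 123}.
G on 25 vertices is 2-regular; the odd cycle C_{25}.
Distinct eigenvalues (to 4 d.p.): [2.0, 1.9372, 1.7526, 1.4579, 1.0717, 0.618, 0.1256, -0.3748, -0.8516, -1.2748, -1.618, -1.8596, -1.9842].
−25·(-2*cos(pi/25)) / ((2)−(-2*cos(pi/25))) = 25*cos(pi/25)/(cos(pi/25) + 1) = ϑ(G).
= 12.4505218… (decimal).
Lovász sandwich 12 ≤ 25*cos(pi/25)/(cos(pi/25) + 1) ≤ 13: both strict.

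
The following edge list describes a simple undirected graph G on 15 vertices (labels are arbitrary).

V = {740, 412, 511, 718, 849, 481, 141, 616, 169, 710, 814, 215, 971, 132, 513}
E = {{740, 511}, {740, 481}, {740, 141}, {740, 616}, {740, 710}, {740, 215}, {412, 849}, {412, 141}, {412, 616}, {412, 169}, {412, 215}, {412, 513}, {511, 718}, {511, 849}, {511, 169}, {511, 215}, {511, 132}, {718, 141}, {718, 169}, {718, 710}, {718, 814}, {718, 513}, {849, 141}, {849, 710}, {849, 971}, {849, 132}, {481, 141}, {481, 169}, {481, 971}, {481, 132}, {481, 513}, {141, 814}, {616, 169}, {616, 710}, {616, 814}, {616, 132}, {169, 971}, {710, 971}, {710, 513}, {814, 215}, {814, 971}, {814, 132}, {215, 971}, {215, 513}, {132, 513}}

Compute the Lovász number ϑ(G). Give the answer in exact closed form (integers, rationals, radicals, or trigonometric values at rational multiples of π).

N(814) = {718, 141, 616, 215, 971, 132}, |N(814)| = 6.
N(513) = {412, 718, 481, 710, 215, 132}, |N(513)| = 6.
Vertex 481 has 6 neighbors: 740, 141, 169, 971, 132, 513.
Vertex 511 has 6 neighbors: 740, 718, 849, 169, 215, 132.
6-regular, N=15; Kneser K(6,2) on C(6,2)=15 vertices.
The 3 distinct eigenvalues: [6.0, 1.0, -3.0].
−15·(-3) / ((6)−(-3)) = 5 = ϑ(G).
≈ 5.0000 (to 4 d.p.).

5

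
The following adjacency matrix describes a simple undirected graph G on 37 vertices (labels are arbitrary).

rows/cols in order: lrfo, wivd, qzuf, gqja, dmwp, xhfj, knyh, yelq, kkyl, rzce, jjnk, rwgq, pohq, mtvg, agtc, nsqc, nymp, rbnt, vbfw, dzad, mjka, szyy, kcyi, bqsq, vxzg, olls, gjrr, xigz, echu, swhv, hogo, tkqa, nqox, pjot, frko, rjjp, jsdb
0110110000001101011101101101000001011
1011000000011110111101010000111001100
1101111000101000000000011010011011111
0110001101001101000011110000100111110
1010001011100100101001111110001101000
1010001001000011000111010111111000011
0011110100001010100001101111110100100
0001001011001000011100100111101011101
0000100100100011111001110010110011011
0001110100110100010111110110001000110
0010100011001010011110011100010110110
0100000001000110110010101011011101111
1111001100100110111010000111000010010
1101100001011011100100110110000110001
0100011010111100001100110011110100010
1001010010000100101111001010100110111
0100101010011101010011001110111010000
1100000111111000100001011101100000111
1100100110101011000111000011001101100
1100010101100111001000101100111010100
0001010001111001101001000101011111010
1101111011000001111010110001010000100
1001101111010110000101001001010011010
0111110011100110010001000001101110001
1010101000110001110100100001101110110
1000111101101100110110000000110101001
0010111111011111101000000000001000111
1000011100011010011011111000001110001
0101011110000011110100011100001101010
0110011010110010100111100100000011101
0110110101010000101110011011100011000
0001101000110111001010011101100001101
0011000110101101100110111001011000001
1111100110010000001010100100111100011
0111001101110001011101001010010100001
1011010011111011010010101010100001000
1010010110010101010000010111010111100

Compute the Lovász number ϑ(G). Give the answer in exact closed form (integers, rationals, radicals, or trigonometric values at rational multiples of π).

Vertex dzad has 18 neighbors: lrfo, wivd, xhfj, yelq, rzce, jjnk, mtvg, agtc, nsqc, vbfw, kcyi, vxzg, olls, echu, swhv, hogo, nqox, frko.
deg(lrfo) = 18; N(lrfo) = {wivd, qzuf, dmwp, xhfj, pohq, mtvg, nsqc, rbnt, vbfw, dzad, szyy, kcyi, vxzg, olls, xigz, pjot, rjjp, jsdb}.
deg(rwgq) = 18; N(rwgq) = {wivd, rzce, mtvg, agtc, nymp, rbnt, mjka, kcyi, vxzg, gjrr, xigz, swhv, hogo, tkqa, pjot, frko, rjjp, jsdb}.
Vertex kkyl has 18 neighbors: dmwp, yelq, jjnk, agtc, nsqc, nymp, rbnt, vbfw, szyy, kcyi, bqsq, gjrr, echu, swhv, nqox, pjot, rjjp, jsdb.
18-regular, N=37; SR(37,18,8,9) — a Paley graph.
A has 3 distinct eigenvalues ≈ [18.0, 2.54138, -3.54138].
λ_max=18, λ_min=-sqrt(37)/2 - 1/2; ϑ = −37·λ_min/(λ_max−λ_min) = sqrt(37).
ϑ(G) ≈ 6.08276253.

sqrt(37)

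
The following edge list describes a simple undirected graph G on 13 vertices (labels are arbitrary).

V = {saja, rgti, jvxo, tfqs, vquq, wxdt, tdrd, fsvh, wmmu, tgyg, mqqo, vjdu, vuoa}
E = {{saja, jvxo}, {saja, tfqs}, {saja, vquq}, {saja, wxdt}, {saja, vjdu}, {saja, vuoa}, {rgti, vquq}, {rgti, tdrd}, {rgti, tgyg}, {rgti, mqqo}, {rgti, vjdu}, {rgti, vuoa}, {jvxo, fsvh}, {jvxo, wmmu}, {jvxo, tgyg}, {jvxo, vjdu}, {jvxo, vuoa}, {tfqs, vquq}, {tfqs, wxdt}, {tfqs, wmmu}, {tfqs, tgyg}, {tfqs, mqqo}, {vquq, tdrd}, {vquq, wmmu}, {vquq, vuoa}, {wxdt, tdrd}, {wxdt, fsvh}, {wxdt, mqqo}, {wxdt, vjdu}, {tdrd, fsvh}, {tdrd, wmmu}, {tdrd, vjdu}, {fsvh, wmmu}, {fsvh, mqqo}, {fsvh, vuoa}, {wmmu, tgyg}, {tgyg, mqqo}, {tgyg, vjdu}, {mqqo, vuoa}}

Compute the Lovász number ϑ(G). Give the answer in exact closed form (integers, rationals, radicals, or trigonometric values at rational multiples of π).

Vertex mqqo has 6 neighbors: rgti, tfqs, wxdt, fsvh, tgyg, vuoa.
Vertex jvxo has 6 neighbors: saja, fsvh, wmmu, tgyg, vjdu, vuoa.
deg(vuoa) = 6; N(vuoa) = {saja, rgti, jvxo, vquq, fsvh, mqqo}.
deg(fsvh) = 6; N(fsvh) = {jvxo, wxdt, tdrd, wmmu, mqqo, vuoa}.
Every vertex has degree 6 (N=13); strongly regular (13,6,2,3).
A has 3 distinct eigenvalues ≈ [6.0, 1.3028, -2.3028].
−13·(-sqrt(13)/2 - 1/2) / ((6)−(-sqrt(13)/2 - 1/2)) = sqrt(13) = ϑ(G).
ϑ(G) ≈ 3.605551.

sqrt(13)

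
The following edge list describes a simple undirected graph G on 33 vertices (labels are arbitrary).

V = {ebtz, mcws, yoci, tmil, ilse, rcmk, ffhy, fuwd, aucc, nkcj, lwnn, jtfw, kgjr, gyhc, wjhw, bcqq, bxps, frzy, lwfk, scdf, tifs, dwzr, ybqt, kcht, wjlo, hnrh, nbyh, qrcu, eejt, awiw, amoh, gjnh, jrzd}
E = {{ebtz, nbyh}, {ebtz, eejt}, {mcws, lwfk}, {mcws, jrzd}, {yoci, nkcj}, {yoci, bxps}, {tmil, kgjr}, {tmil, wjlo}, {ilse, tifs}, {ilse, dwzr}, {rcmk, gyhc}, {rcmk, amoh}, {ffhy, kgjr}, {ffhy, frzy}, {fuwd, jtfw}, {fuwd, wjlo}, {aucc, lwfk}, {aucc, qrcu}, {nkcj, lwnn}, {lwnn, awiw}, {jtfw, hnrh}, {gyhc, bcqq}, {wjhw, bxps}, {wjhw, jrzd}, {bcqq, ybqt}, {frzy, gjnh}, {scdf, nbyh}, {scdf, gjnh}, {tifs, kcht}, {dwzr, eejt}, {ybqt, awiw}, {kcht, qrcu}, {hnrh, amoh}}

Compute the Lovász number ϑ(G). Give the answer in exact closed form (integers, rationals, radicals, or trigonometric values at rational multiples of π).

Vertex wjlo has 2 neighbors: tmil, fuwd.
Vertex nkcj has 2 neighbors: yoci, lwnn.
N(eejt) = {ebtz, dwzr}, |N(eejt)| = 2.
Vertex lwfk has 2 neighbors: mcws, aucc.
Every vertex has degree 2 (N=33); connected 2-regular on 33 ⇒ C_{33}.
The 17 distinct eigenvalues: [2.0, 1.96386, 1.85674, 1.68251, 1.44747, 1.16011, 0.83083, 0.47152, 0.09516, -0.28463, -0.65414, -1.0, -1.30972, -1.57211, -1.77767, -1.91899, -1.99094].
Lovász (edge-transitive): ϑ = −33·(-2*cos(pi/33))/((2)−(-2*cos(pi/33))) = 33*cos(pi/33)/(cos(pi/33) + 1).
ϑ(G) ≈ 16.4626.
Check 16 ≤ 33*cos(pi/33)/(cos(pi/33) + 1) ≤ 17: both strict.

33*cos(pi/33)/(cos(pi/33) + 1)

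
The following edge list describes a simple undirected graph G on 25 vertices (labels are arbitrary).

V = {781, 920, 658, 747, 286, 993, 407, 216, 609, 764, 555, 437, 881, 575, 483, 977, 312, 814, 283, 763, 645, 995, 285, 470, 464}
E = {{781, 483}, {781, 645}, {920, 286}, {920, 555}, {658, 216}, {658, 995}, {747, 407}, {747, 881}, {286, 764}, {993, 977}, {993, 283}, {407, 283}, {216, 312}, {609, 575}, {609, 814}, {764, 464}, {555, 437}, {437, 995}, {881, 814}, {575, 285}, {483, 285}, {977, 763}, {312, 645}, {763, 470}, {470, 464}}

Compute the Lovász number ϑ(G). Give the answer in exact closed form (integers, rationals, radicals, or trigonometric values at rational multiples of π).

N(814) = {609, 881}, |N(814)| = 2.
deg(995) = 2; N(995) = {658, 437}.
N(781) = {483, 645}, |N(781)| = 2.
N(464) = {764, 470}, |N(464)| = 2.
deg(v) = 2 for all v (|V|=25); this is C_{25}, the 25-cycle.
spec(A) ≈ [2.0, 1.937, 1.753, 1.458, 1.072, 0.618, 0.126, -0.375, -0.852, -1.275, -1.618, -1.86, -1.984] (distinct, 3 d.p.).
ϑ = −N·λ_min/(λ_max−λ_min) = −25·(-2*cos(pi/25))/(2−(-2*cos(pi/25))) = 25*cos(pi/25)/(cos(pi/25) + 1).
= 12.45052… (decimal).
Sandwich: α(G)=12 ≤ ϑ(G)=25*cos(pi/25)/(cos(pi/25) + 1) ≤ χ(Ḡ)=13 (both strict).

25*cos(pi/25)/(cos(pi/25) + 1)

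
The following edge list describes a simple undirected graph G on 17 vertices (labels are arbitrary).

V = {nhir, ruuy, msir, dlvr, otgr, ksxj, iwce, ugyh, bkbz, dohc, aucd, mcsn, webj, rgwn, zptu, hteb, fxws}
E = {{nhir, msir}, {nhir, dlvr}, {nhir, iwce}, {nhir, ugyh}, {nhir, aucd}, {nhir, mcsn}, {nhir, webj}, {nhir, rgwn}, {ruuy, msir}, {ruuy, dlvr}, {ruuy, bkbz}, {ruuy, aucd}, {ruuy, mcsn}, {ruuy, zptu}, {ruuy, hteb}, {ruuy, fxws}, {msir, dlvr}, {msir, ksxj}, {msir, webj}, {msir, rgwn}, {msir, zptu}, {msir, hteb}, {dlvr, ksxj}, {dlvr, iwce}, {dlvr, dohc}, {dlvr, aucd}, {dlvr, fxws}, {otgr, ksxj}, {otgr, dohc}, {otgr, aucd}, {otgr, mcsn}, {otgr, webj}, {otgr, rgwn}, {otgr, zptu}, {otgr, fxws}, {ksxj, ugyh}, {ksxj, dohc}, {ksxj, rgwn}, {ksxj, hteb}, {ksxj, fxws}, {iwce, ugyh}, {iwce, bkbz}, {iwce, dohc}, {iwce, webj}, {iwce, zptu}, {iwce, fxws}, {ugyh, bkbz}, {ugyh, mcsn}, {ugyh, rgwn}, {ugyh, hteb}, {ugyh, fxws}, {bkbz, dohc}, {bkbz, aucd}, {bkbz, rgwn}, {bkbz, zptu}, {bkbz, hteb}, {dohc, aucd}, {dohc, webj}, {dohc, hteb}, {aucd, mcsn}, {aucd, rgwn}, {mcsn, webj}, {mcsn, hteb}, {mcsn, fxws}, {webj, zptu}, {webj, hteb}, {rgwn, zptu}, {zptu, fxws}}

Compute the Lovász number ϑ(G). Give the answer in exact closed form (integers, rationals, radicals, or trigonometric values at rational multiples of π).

N(nhir) = {msir, dlvr, iwce, ugyh, aucd, mcsn, webj, rgwn}, |N(nhir)| = 8.
deg(zptu) = 8; N(zptu) = {ruuy, msir, otgr, iwce, bkbz, webj, rgwn, fxws}.
deg(ugyh) = 8; N(ugyh) = {nhir, ksxj, iwce, bkbz, mcsn, rgwn, hteb, fxws}.
Vertex dlvr has 8 neighbors: nhir, ruuy, msir, ksxj, iwce, dohc, aucd, fxws.
deg(v) = 8 for all v (|V|=17); strongly regular (17,8,3,4).
The 3 distinct eigenvalues: [8.0, 1.56155, -2.56155].
−17·(-sqrt(17)/2 - 1/2) / ((8)−(-sqrt(17)/2 - 1/2)) = sqrt(17) = ϑ(G).
Numerically 4.123105626.

sqrt(17)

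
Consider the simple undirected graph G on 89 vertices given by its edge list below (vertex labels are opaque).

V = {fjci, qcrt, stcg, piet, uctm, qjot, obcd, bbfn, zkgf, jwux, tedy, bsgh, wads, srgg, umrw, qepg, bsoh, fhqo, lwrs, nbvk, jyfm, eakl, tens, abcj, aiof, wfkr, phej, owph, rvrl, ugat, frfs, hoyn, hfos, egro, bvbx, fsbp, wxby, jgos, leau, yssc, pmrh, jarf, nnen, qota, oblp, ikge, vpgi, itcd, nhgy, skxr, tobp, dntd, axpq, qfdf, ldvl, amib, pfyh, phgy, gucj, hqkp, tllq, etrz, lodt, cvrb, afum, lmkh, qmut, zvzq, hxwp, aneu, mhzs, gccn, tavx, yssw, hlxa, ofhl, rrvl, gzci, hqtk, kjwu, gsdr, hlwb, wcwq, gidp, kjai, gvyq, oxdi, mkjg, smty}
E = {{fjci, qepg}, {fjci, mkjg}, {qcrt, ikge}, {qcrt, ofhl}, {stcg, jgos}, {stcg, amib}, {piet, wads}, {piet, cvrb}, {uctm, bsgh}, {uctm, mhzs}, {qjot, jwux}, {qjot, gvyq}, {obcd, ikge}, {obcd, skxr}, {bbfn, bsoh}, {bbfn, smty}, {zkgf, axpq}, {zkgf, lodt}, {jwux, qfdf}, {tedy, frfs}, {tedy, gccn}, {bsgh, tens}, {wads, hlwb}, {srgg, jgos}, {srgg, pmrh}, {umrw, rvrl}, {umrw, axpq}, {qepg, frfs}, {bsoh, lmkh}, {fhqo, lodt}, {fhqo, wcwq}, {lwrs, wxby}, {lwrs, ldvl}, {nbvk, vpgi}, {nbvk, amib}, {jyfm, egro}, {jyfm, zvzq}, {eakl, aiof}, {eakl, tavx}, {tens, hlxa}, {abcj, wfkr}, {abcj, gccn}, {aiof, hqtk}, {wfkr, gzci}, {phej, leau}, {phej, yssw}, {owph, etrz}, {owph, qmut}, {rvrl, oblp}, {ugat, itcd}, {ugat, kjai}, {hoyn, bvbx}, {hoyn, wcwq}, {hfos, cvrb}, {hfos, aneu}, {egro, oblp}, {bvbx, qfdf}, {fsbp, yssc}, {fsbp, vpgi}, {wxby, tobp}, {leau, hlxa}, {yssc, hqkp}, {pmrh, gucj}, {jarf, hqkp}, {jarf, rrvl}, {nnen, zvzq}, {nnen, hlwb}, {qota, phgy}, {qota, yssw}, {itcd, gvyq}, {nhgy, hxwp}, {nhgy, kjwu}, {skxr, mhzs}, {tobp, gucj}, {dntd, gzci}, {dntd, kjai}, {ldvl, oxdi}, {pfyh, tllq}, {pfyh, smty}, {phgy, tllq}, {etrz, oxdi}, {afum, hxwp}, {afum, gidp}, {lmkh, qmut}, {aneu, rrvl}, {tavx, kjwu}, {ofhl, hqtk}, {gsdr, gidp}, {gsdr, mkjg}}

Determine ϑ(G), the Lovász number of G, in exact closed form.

Vertex stcg has 2 neighbors: jgos, amib.
N(etrz) = {owph, oxdi}, |N(etrz)| = 2.
deg(zkgf) = 2; N(zkgf) = {axpq, lodt}.
deg(tens) = 2; N(tens) = {bsgh, hlxa}.
2-regular, N=89; a single 89-cycle (edge-transitive).
The 45 distinct eigenvalues: [2.0, 1.995, 1.98, 1.955, 1.921, 1.877, 1.823, 1.761, 1.689, 1.61, 1.522, 1.427, 1.324, 1.215, 1.1, 0.98, 0.854, 0.724, 0.591, 0.455, 0.316, 0.176, 0.035, -0.106, -0.246, -0.386, -0.523, -0.658, -0.79, -0.917, -1.04, -1.158, -1.27, -1.376, -1.475, -1.567, -1.651, -1.726, -1.793, -1.851, -1.9, -1.939, -1.969, -1.989, -1.999].
−89·(-2*cos(pi/89)) / ((2)−(-2*cos(pi/89))) = 89*cos(pi/89)/(cos(pi/89) + 1) = ϑ(G).
ϑ(G) ≈ 44.486135317.
Lovász sandwich 44 ≤ 89*cos(pi/89)/(cos(pi/89) + 1) ≤ 45: both strict.

89*cos(pi/89)/(cos(pi/89) + 1)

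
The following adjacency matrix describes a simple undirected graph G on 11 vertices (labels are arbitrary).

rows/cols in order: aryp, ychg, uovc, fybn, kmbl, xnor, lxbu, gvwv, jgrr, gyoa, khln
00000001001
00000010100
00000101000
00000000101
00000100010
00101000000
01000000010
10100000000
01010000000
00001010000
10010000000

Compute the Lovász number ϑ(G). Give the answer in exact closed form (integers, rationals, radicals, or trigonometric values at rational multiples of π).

11*cos(pi/11)/(cos(pi/11) + 1)

N(gyoa) = {kmbl, lxbu}, |N(gyoa)| = 2.
deg(uovc) = 2; N(uovc) = {xnor, gvwv}.
N(gvwv) = {aryp, uovc}, |N(gvwv)| = 2.
Vertex ychg has 2 neighbors: lxbu, jgrr.
G on 11 vertices is 2-regular; the odd cycle C_{11}.
spec(A) ≈ [2.0, 1.682507, 0.83083, -0.28463, -1.309721, -1.918986] (distinct, 6 d.p.).
Lovász (edge-transitive): ϑ = −11·(-2*cos(pi/11))/((2)−(-2*cos(pi/11))) = 11*cos(pi/11)/(cos(pi/11) + 1).
= 5.386303… (decimal).
Lovász sandwich 5 ≤ 11*cos(pi/11)/(cos(pi/11) + 1) ≤ 6: both strict.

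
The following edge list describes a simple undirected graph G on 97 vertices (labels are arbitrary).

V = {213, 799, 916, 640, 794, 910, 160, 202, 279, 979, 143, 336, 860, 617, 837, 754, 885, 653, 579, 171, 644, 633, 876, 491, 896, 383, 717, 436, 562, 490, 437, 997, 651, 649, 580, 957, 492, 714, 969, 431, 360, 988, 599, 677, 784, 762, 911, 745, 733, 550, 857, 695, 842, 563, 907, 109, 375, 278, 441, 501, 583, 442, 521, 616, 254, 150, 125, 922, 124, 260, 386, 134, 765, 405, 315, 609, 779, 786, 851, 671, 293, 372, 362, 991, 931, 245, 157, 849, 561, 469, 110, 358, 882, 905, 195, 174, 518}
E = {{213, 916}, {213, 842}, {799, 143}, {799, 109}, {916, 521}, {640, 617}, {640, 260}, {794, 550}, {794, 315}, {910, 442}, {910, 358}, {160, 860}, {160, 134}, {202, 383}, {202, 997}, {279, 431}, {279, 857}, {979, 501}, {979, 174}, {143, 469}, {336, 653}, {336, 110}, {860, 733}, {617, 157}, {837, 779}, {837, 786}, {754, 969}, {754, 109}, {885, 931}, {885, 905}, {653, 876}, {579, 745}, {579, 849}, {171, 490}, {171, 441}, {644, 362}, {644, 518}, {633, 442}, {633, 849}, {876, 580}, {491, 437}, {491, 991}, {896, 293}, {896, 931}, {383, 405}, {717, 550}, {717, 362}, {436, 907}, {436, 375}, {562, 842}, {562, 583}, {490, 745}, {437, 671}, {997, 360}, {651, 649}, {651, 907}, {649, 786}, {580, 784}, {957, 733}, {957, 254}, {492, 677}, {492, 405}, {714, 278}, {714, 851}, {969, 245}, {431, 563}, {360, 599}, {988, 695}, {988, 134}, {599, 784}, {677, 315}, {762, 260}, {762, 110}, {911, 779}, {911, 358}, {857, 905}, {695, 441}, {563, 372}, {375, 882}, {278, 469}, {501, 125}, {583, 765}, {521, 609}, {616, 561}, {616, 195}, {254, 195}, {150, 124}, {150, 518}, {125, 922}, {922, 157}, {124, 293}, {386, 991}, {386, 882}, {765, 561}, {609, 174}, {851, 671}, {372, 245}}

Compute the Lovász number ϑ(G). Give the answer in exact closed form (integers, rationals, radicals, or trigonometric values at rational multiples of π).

N(997) = {202, 360}, |N(997)| = 2.
deg(202) = 2; N(202) = {383, 997}.
N(695) = {988, 441}, |N(695)| = 2.
deg(171) = 2; N(171) = {490, 441}.
97-vertex 2-regular graph: this is C_{97}, the 97-cycle.
The 49 distinct eigenvalues: [2.0, 1.9958, 1.9832, 1.9624, 1.9332, 1.896, 1.8508, 1.7979, 1.7374, 1.6697, 1.5949, 1.5134, 1.4256, 1.3318, 1.2325, 1.1279, 1.0186, 0.9051, 0.7878, 0.6671, 0.5437, 0.4179, 0.2905, 0.1618, 0.0324, -0.0971, -0.2262, -0.3544, -0.481, -0.6057, -0.7278, -0.8469, -0.9624, -1.0738, -1.1808, -1.2828, -1.3794, -1.4703, -1.555, -1.6331, -1.7044, -1.7686, -1.8253, -1.8744, -1.9156, -1.9488, -1.9738, -1.9906, -1.999].
Lovász: ϑ = −97(-2*cos(pi/97))/(2+-(-1)*2*cos(pi/97)) = 97*cos(pi/97)/(cos(pi/97) + 1).
= 48.487279… (decimal).
Check 48 ≤ 97*cos(pi/97)/(cos(pi/97) + 1) ≤ 49: both strict.

97*cos(pi/97)/(cos(pi/97) + 1)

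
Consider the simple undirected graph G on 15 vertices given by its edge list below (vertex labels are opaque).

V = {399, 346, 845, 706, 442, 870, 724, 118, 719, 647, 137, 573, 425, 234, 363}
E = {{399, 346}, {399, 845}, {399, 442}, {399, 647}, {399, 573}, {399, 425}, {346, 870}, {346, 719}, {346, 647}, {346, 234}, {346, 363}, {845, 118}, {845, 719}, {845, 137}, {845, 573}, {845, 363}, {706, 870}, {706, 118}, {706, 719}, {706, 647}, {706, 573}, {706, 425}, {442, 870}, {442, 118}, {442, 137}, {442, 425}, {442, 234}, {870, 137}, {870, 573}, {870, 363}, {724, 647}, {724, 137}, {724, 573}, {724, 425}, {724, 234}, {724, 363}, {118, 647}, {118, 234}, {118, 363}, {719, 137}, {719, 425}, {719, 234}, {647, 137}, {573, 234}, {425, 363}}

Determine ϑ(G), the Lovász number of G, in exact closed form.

5

N(363) = {346, 845, 870, 724, 118, 425}, |N(363)| = 6.
Vertex 137 has 6 neighbors: 845, 442, 870, 724, 719, 647.
Vertex 719 has 6 neighbors: 346, 845, 706, 137, 425, 234.
deg(399) = 6; N(399) = {346, 845, 442, 647, 573, 425}.
G on 15 vertices is 6-regular; Kneser K(6,2) on C(6,2)=15 vertices.
A has 3 distinct eigenvalues ≈ [6.0, 1.0, -3.0].
Lovász: ϑ = −15(-3)/(6+-1*(-3)) = 5.
ϑ(G) ≈ 5.000000.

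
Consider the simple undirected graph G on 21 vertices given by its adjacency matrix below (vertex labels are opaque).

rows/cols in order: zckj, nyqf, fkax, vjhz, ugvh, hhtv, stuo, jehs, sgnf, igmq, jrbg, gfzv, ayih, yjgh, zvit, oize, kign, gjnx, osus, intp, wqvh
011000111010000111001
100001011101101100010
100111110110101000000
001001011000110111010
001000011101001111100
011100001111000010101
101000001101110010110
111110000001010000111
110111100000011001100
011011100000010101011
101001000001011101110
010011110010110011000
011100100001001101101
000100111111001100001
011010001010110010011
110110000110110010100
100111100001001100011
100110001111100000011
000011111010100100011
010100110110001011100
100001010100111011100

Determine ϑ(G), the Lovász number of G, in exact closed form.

N(yjgh) = {vjhz, stuo, jehs, sgnf, igmq, jrbg, gfzv, zvit, oize, wqvh}, |N(yjgh)| = 10.
N(nyqf) = {zckj, hhtv, jehs, sgnf, igmq, gfzv, ayih, zvit, oize, intp}, |N(nyqf)| = 10.
deg(osus) = 10; N(osus) = {ugvh, hhtv, stuo, jehs, sgnf, jrbg, ayih, oize, intp, wqvh}.
Vertex wqvh has 10 neighbors: zckj, hhtv, jehs, igmq, ayih, yjgh, zvit, kign, gjnx, osus.
Regular of degree 10 on 21 vertices: Kneser-type, 2-subsets of [7].
spec(A) ≈ [10.0, 1.0, -4.0] (distinct, 3 d.p.).
−21·(-4) / ((10)−(-4)) = 6 = ϑ(G).
Numerically 6.0000.

6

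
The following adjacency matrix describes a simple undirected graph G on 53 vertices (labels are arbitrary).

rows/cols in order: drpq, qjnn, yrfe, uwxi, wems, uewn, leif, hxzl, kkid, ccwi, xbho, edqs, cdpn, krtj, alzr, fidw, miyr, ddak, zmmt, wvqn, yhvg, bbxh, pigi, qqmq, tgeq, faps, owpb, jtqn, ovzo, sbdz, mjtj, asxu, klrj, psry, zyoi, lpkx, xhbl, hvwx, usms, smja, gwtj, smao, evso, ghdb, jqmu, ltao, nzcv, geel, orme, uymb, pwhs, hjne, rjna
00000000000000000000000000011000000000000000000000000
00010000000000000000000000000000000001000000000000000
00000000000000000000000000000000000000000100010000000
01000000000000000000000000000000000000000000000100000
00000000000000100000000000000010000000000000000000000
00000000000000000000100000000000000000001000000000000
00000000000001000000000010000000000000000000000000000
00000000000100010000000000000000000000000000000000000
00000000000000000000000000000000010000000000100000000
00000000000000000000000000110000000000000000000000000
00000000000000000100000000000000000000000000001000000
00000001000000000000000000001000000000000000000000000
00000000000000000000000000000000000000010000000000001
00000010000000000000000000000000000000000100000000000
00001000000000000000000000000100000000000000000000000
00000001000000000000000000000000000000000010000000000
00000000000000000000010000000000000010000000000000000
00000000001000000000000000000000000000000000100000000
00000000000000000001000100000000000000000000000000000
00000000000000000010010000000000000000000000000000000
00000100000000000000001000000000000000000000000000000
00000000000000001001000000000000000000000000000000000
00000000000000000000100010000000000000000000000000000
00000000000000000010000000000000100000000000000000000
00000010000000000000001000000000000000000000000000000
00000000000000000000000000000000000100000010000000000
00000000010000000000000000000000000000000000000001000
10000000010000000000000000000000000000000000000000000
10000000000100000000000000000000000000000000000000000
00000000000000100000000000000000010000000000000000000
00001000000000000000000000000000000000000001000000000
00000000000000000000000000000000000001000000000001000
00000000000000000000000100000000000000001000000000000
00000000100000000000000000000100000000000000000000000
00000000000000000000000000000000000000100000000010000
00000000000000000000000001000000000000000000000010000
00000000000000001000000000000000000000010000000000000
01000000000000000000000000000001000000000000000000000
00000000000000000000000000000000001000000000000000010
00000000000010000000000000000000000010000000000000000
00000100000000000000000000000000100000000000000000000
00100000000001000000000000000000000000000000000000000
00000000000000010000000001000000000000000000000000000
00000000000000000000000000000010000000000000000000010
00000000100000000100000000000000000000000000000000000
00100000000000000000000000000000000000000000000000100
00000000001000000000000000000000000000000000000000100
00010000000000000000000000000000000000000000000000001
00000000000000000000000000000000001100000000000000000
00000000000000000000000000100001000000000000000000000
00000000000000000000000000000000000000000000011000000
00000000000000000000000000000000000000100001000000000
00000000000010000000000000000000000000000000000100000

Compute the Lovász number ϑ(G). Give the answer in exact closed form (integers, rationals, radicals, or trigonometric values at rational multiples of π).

deg(mjtj) = 2; N(mjtj) = {wems, ghdb}.
deg(cdpn) = 2; N(cdpn) = {smja, rjna}.
Vertex leif has 2 neighbors: krtj, tgeq.
Vertex sbdz has 2 neighbors: alzr, psry.
deg(v) = 2 for all v (|V|=53); a single 53-cycle (edge-transitive).
spec(A) ≈ [2.0, 1.986, 1.944, 1.8748, 1.7793, 1.6588, 1.515, 1.35, 1.166, 0.9656, 0.7517, 0.5272, 0.2953, 0.0593, -0.1776, -0.412, -0.6405, -0.8601, -1.0676, -1.2602, -1.435, -1.5897, -1.7221, -1.8303, -1.9128, -1.9685, -1.9965] (distinct, 4 d.p.).
Lovász: ϑ = −53(-2*cos(pi/53))/(2+-(-1)*2*cos(pi/53)) = 53*cos(pi/53)/(cos(pi/53) + 1).
Numerically 26.4767090.
Lovász sandwich 26 ≤ 53*cos(pi/53)/(cos(pi/53) + 1) ≤ 27: both strict.

53*cos(pi/53)/(cos(pi/53) + 1)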